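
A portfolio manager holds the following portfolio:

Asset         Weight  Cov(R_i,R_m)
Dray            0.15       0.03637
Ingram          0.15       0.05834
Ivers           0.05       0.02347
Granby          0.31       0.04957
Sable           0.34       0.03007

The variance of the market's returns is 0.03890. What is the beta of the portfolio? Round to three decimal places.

β_Dray = 0.03637 / 0.03890 = 0.9350
β_Ingram = 0.05834 / 0.03890 = 1.4997
β_Ivers = 0.02347 / 0.03890 = 0.6033
β_Granby = 0.04957 / 0.03890 = 1.2743
β_Sable = 0.03007 / 0.03890 = 0.7730
β_P = Σ w_i β_i = 0.15×0.9350 + 0.15×1.4997 + 0.05×0.6033 + 0.31×1.2743 + 0.34×0.7730 = 1.0532

1.053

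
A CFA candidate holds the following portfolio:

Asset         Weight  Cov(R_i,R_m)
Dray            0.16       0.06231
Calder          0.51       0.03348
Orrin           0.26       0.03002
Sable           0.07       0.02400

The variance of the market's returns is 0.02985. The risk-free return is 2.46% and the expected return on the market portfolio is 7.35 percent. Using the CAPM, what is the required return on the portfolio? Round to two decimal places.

β_Dray = 0.06231 / 0.02985 = 2.0874
β_Calder = 0.03348 / 0.02985 = 1.1216
β_Orrin = 0.03002 / 0.02985 = 1.0057
β_Sable = 0.02400 / 0.02985 = 0.8040
β_P = Σ w_i β_i = 0.16×2.0874 + 0.51×1.1216 + 0.26×1.0057 + 0.07×0.8040 = 1.2238
MRP = 7.35% − 2.46% = 4.89%
E(R_P) = R_f + β_P × MRP = 2.46% + 1.2238 × 4.89% = 8.44%

8.44%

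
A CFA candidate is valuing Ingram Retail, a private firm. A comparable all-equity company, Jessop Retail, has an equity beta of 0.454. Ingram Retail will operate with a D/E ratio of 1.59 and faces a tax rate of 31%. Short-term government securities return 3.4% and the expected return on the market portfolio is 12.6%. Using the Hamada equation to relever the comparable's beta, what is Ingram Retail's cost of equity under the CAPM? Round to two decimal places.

12.16%

β_L = β_U × [1 + (1 − t)(D/E)] = 0.454 × [1 + (1 − 0.31) × 1.59]
    = 0.454 × [1 + 0.69 × 1.59] = 0.454 × 2.0971 = 0.9521
MRP = 12.6% − 3.4% = 9.20%
E(R) = R_f + β_L × MRP = 3.4% + 0.9521 × 9.2% = 12.16%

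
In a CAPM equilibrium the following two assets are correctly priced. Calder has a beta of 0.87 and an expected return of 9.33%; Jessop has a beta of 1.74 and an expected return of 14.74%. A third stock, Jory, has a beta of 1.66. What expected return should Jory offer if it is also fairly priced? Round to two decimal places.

MRP (SML slope) = (14.74% − 9.33%) / (1.74 − 0.87) = 5.41% / 0.87 = 6.2184%
R_f (intercept) = 9.33% − 0.87 × 6.2184% = 3.9200%
E(R_Jory) = R_f + β × MRP = 3.9200% + 1.66 × 6.2184% = 14.24%

14.24%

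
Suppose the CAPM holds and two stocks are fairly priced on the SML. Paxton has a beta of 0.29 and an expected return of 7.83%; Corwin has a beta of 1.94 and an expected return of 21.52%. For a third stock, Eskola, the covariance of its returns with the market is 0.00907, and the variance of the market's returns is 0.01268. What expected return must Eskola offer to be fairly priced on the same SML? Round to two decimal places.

11.36%

MRP = (21.52% − 7.83%) / (1.94 − 0.29) = 8.2970%
R_f = 7.83% − 0.29 × 8.2970% = 5.4239%
β_Eskola = Cov / Var(R_m) = 0.00907 / 0.01268 = 0.7153
E(R_Eskola) = R_f + β × MRP = 5.4239% + 0.7153 × 8.2970% = 11.36%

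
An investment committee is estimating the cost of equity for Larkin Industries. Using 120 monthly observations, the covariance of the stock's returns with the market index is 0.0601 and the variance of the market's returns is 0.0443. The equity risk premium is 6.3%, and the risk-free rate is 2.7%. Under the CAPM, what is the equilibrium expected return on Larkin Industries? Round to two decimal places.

11.25%

β = Cov(R_i, R_m) / Var(R_m) = 0.0601 / 0.0443 = 1.3567
E(R) = R_f + β × MRP = 2.7% + 1.3567 × 6.3% = 11.25%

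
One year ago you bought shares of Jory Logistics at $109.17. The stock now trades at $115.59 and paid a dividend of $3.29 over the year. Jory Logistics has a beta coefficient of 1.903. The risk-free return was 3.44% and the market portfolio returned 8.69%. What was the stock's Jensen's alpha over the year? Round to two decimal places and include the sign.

-4.54%

Realised HPR = (P1 + D1 − P0) / P0 = (115.59 + 3.29 − 109.17) / 109.17 = 9.71 / 109.17 = 8.8944%
MRP = 8.69% − 3.44% = 5.25%
CAPM required = R_f + β·MRP = 3.44% + 1.903 × 5.25% = 13.43075%
α = realised − required = 8.8944% − 13.43075% = -4.54%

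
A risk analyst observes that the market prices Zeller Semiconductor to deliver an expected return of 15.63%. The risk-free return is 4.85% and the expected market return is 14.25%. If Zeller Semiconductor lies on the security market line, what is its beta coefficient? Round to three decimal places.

MRP = 14.25% − 4.85% = 9.40%
β = (E(R) − R_f) / MRP = (15.63% − 4.85%) / 9.40% = 10.78% / 9.40% = 1.147

1.147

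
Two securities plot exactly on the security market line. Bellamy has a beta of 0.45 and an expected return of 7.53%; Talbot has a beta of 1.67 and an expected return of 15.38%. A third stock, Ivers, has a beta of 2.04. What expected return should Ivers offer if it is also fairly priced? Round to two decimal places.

MRP (SML slope) = (15.38% − 7.53%) / (1.67 − 0.45) = 7.85% / 1.22 = 6.4344%
R_f (intercept) = 7.53% − 0.45 × 6.4344% = 4.6345%
E(R_Ivers) = R_f + β × MRP = 4.6345% + 2.04 × 6.4344% = 17.76%

17.76%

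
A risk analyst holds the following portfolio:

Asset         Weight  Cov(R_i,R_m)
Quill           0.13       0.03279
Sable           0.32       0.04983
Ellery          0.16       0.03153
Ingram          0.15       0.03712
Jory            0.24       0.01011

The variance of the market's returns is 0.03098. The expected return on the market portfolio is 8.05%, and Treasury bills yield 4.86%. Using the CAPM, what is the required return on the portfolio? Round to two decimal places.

β_Quill = 0.03279 / 0.03098 = 1.0584
β_Sable = 0.04983 / 0.03098 = 1.6085
β_Ellery = 0.03153 / 0.03098 = 1.0178
β_Ingram = 0.03712 / 0.03098 = 1.1982
β_Jory = 0.01011 / 0.03098 = 0.3263
β_P = Σ w_i β_i = 0.13×1.0584 + 0.32×1.6085 + 0.16×1.0178 + 0.15×1.1982 + 0.24×0.3263 = 1.0732
MRP = 8.05% − 4.86% = 3.19%
E(R_P) = R_f + β_P × MRP = 4.86% + 1.0732 × 3.19% = 8.28%

8.28%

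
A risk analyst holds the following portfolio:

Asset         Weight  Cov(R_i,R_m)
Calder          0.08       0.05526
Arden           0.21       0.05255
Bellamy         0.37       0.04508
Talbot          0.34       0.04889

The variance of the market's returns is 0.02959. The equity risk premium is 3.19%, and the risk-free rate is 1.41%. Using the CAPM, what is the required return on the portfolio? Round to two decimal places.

β_Calder = 0.05526 / 0.02959 = 1.8675
β_Arden = 0.05255 / 0.02959 = 1.7759
β_Bellamy = 0.04508 / 0.02959 = 1.5235
β_Talbot = 0.04889 / 0.02959 = 1.6522
β_P = Σ w_i β_i = 0.08×1.8675 + 0.21×1.7759 + 0.37×1.5235 + 0.34×1.6522 = 1.6478
E(R_P) = R_f + β_P × MRP = 1.41% + 1.6478 × 3.19% = 6.67%

6.67%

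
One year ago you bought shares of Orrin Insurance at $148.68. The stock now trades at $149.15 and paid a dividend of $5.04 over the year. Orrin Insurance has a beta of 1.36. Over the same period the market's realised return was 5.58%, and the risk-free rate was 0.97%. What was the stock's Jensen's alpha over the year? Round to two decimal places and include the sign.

Realised HPR = (P1 + D1 − P0) / P0 = (149.15 + 5.04 − 148.68) / 148.68 = 5.51 / 148.68 = 3.7059%
MRP = 5.58% − 0.97% = 4.61%
CAPM required = R_f + β·MRP = 0.97% + 1.36 × 4.61% = 7.2396%
α = realised − required = 3.7059% − 7.2396% = -3.53%

-3.53%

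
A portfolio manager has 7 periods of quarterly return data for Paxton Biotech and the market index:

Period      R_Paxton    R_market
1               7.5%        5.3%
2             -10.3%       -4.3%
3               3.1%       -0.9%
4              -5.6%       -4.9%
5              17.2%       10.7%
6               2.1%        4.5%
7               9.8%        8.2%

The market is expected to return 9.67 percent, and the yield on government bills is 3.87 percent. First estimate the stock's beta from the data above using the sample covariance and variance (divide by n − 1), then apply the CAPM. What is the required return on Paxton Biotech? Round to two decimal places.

12.14%

Mean R_i = (7.5 − 10.3 + 3.1 − 5.6 + 17.2 + 2.1 + 9.8) / 7 = 3.4000%
Mean R_m = (5.3 − 4.3 − 0.9 − 4.9 + 10.7 + 4.5 + 8.2) / 7 = 2.6571%
Σ(R_i − R̄_i)(R_m − R̄_m) = 319.3000  ⇒  Cov = 319.3000 / 6 = 53.2167
Σ(R_m − R̄_m)² = 223.9571  ⇒  Var(R_m) = 223.9571 / 6 = 37.3262
β = Cov / Var(R_m) = 53.2167 / 37.3262 = 1.4257
MRP = 9.67% − 3.87% = 5.80%
E(R) = R_f + β × MRP = 3.87% + 1.4257 × 5.80% = 12.14%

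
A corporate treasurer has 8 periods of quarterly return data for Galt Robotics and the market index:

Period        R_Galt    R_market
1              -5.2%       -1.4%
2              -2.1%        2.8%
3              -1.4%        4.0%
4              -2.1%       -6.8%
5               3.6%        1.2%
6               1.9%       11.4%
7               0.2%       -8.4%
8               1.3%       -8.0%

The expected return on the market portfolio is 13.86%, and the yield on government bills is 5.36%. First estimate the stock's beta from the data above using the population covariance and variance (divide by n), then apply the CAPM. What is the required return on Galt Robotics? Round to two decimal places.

Mean R_i = (-5.2 − 2.1 − 1.4 − 2.1 + 3.6 + 1.9 + 0.2 + 1.3) / 8 = -0.4750%
Mean R_m = (-1.4 + 2.8 + 4.0 − 6.8 + 1.2 + 11.4 − 8.4 − 8.0) / 8 = -0.6500%
Σ(R_i − R̄_i)(R_m − R̄_m) = 21.5100  ⇒  Cov = 21.5100 / 8 = 2.6888
Σ(R_m − R̄_m)² = 334.6200  ⇒  Var(R_m) = 334.6200 / 8 = 41.8275
β = Cov / Var(R_m) = 2.6888 / 41.8275 = 0.0643
MRP = 13.86% − 5.36% = 8.50%
E(R) = R_f + β × MRP = 5.36% + 0.0643 × 8.50% = 5.91%

5.91%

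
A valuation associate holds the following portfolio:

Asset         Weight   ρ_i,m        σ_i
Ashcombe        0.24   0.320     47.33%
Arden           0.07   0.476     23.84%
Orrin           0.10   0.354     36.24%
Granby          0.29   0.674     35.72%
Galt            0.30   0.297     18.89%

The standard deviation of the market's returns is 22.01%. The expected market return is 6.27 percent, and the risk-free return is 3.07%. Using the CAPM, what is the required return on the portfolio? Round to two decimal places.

5.16%

β_Ashcombe = 0.320 × 47.33% / 22.01% = 0.6881
β_Arden = 0.476 × 23.84% / 22.01% = 0.5156
β_Orrin = 0.354 × 36.24% / 22.01% = 0.5829
β_Granby = 0.674 × 35.72% / 22.01% = 1.0938
β_Galt = 0.297 × 18.89% / 22.01% = 0.2549
β_P = Σ w_i β_i = 0.24×0.6881 + 0.07×0.5156 + 0.10×0.5829 + 0.29×1.0938 + 0.30×0.2549 = 0.6532
MRP = 6.27% − 3.07% = 3.20%
E(R_P) = R_f + β_P × MRP = 3.07% + 0.6532 × 3.20% = 5.16%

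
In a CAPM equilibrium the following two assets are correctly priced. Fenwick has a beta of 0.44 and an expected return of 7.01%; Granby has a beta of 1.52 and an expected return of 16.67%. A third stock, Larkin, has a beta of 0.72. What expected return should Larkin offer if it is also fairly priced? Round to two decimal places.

MRP (SML slope) = (16.67% − 7.01%) / (1.52 − 0.44) = 9.66% / 1.08 = 8.9444%
R_f (intercept) = 7.01% − 0.44 × 8.9444% = 3.0745%
E(R_Larkin) = R_f + β × MRP = 3.0745% + 0.72 × 8.9444% = 9.51%

9.51%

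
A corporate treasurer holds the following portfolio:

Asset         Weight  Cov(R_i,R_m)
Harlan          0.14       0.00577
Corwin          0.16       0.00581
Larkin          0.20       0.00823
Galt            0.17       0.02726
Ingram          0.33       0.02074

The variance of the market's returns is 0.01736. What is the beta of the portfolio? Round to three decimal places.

0.856

β_Harlan = 0.00577 / 0.01736 = 0.3324
β_Corwin = 0.00581 / 0.01736 = 0.3347
β_Larkin = 0.00823 / 0.01736 = 0.4741
β_Galt = 0.02726 / 0.01736 = 1.5703
β_Ingram = 0.02074 / 0.01736 = 1.1947
β_P = Σ w_i β_i = 0.14×0.3324 + 0.16×0.3347 + 0.20×0.4741 + 0.17×1.5703 + 0.33×1.1947 = 0.8561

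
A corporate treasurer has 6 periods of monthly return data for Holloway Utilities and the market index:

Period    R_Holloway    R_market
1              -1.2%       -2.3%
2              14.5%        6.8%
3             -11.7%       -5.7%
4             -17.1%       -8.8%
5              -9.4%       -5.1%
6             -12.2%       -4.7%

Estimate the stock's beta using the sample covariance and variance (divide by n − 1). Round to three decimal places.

2.090

Mean R_i = (-1.2 + 14.5 − 11.7 − 17.1 − 9.4 − 12.2) / 6 = -6.1833%
Mean R_m = (-2.3 + 6.8 − 5.7 − 8.8 − 5.1 − 4.7) / 6 = -3.3000%
Σ(R_i − R̄_i)(R_m − R̄_m) = 301.3800  ⇒  Cov = 301.3800 / 5 = 60.2760
Σ(R_m − R̄_m)² = 144.2200  ⇒  Var(R_m) = 144.2200 / 5 = 28.8440
β = Cov / Var(R_m) = 60.2760 / 28.8440 = 2.0897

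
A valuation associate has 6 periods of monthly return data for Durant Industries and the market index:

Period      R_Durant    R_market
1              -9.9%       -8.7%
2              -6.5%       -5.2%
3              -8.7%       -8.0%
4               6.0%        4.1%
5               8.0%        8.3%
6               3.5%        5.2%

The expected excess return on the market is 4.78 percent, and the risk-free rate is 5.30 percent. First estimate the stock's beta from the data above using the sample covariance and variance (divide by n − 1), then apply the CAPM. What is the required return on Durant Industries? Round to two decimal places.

Mean R_i = (-9.9 − 6.5 − 8.7 + 6.0 + 8.0 + 3.5) / 6 = -1.2667%
Mean R_m = (-8.7 − 5.2 − 8.0 + 4.1 + 8.3 + 5.2) / 6 = -0.7167%
Σ(R_i − R̄_i)(R_m − R̄_m) = 293.2833  ⇒  Cov = 293.2833 / 5 = 58.6567
Σ(R_m − R̄_m)² = 276.3883  ⇒  Var(R_m) = 276.3883 / 5 = 55.2777
β = Cov / Var(R_m) = 58.6567 / 55.2777 = 1.0611
E(R) = R_f + β × MRP = 5.30% + 1.0611 × 4.78% = 10.37%

10.37%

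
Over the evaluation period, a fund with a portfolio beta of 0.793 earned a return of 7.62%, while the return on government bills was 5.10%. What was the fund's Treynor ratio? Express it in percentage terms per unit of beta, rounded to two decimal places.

Treynor = (R_P − R_f) / β_P = (7.62% − 5.10%) / 0.7930 = 2.52% / 0.7930 = 3.18%

3.18%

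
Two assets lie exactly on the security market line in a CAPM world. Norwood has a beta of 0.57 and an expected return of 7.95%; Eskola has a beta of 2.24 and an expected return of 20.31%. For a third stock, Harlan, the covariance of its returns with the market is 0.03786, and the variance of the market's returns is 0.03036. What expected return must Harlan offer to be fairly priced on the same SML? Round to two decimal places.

12.96%

MRP = (20.31% − 7.95%) / (2.24 − 0.57) = 7.4012%
R_f = 7.95% − 0.57 × 7.4012% = 3.7313%
β_Harlan = Cov / Var(R_m) = 0.03786 / 0.03036 = 1.2470
E(R_Harlan) = R_f + β × MRP = 3.7313% + 1.2470 × 7.4012% = 12.96%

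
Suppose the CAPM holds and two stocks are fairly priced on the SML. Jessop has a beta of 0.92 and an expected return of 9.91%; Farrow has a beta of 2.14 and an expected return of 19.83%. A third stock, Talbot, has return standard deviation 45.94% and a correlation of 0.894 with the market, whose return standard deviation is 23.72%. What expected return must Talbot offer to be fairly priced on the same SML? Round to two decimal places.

16.51%

MRP = (19.83% − 9.91%) / (2.14 − 0.92) = 8.1311%
R_f = 9.91% − 0.92 × 8.1311% = 2.4294%
β_Talbot = ρ·σ_i/σ_m = 0.894 × 45.94 / 23.72 = 1.7315
E(R_Talbot) = R_f + β × MRP = 2.4294% + 1.7315 × 8.1311% = 16.51%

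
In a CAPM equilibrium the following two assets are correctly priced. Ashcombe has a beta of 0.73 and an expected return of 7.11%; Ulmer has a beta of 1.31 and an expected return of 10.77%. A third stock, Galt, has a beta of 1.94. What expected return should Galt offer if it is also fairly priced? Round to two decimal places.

MRP (SML slope) = (10.77% − 7.11%) / (1.31 − 0.73) = 3.66% / 0.58 = 6.3103%
R_f (intercept) = 7.11% − 0.73 × 6.3103% = 2.5035%
E(R_Galt) = R_f + β × MRP = 2.5035% + 1.94 × 6.3103% = 14.75%

14.75%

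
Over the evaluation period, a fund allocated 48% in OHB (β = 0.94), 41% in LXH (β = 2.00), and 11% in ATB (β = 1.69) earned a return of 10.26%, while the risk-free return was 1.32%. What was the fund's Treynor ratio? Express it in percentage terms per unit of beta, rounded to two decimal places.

6.14%

β_P = 0.48×0.94 + 0.41×2.00 + 0.11×1.69 = 1.4571
Treynor = (R_P − R_f) / β_P = (10.26% − 1.32%) / 1.4571 = 8.94% / 1.4571 = 6.14%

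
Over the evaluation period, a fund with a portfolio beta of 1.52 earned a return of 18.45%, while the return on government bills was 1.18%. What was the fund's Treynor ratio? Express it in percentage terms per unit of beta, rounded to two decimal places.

Treynor = (R_P − R_f) / β_P = (18.45% − 1.18%) / 1.5200 = 17.27% / 1.5200 = 11.36%

11.36%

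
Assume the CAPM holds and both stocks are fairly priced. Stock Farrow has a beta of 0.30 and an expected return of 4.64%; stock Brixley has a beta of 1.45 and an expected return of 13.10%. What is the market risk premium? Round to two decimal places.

Both satisfy E(R) = R_f + β·MRP, so the slope of the SML is
MRP = (13.10% − 4.64%) / (1.45 − 0.30) = 8.46% / 1.15 = 7.3565%

7.36%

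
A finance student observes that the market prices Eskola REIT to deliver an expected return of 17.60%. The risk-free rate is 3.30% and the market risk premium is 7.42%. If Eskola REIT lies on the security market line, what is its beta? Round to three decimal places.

1.927

β = (E(R) − R_f) / MRP = (17.60% − 3.30%) / 7.42% = 14.30% / 7.42% = 1.927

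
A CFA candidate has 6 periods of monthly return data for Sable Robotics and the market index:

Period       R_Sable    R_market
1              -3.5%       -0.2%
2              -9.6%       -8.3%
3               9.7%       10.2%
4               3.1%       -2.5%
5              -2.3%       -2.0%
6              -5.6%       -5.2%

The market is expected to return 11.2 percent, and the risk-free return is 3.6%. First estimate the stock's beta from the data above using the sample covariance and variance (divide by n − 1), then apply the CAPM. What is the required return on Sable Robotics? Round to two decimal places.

11.00%

Mean R_i = (-3.5 − 9.6 + 9.7 + 3.1 − 2.3 − 5.6) / 6 = -1.3667%
Mean R_m = (-0.2 − 8.3 + 10.2 − 2.5 − 2.0 − 5.2) / 6 = -1.3333%
Σ(R_i − R̄_i)(R_m − R̄_m) = 194.3567  ⇒  Cov = 194.3567 / 5 = 38.8713
Σ(R_m − R̄_m)² = 199.5933  ⇒  Var(R_m) = 199.5933 / 5 = 39.9187
β = Cov / Var(R_m) = 38.8713 / 39.9187 = 0.9738
MRP = 11.2% − 3.6% = 7.60%
E(R) = R_f + β × MRP = 3.6% + 0.9738 × 7.6% = 11.00%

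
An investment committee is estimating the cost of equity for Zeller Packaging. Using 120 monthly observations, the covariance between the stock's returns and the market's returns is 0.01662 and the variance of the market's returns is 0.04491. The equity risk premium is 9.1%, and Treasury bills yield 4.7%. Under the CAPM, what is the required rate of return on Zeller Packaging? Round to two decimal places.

β = Cov(R_i, R_m) / Var(R_m) = 0.01662 / 0.04491 = 0.3701
E(R) = R_f + β × MRP = 4.7% + 0.3701 × 9.1% = 8.07%

8.07%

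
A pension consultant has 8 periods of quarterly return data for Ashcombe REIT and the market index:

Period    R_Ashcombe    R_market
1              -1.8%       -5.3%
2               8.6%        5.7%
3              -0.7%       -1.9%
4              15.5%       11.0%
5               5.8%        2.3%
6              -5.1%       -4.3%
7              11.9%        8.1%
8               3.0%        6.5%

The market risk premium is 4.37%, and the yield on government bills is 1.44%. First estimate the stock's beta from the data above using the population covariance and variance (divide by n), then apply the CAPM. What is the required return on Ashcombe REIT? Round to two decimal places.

6.20%

Mean R_i = (-1.8 + 8.6 − 0.7 + 15.5 + 5.8 − 5.1 + 11.9 + 3.0) / 8 = 4.6500%
Mean R_m = (-5.3 + 5.7 − 1.9 + 11.0 + 2.3 − 4.3 + 8.1 + 6.5) / 8 = 2.7625%
Σ(R_i − R̄_i)(R_m − R̄_m) = 278.7850  ⇒  Cov = 278.7850 / 8 = 34.8481
Σ(R_m − R̄_m)² = 255.7788  ⇒  Var(R_m) = 255.7788 / 8 = 31.9724
β = Cov / Var(R_m) = 34.8481 / 31.9724 = 1.0899
E(R) = R_f + β × MRP = 1.44% + 1.0899 × 4.37% = 6.20%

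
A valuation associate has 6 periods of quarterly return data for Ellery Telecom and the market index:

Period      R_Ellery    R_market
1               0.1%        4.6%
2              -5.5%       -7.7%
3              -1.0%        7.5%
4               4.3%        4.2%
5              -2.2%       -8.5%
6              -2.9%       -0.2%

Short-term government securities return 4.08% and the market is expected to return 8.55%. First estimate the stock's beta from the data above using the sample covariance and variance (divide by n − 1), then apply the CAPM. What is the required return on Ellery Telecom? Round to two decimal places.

Mean R_i = (0.1 − 5.5 − 1.0 + 4.3 − 2.2 − 2.9) / 6 = -1.2000%
Mean R_m = (4.6 − 7.7 + 7.5 + 4.2 − 8.5 − 0.2) / 6 = -0.0167%
Σ(R_i − R̄_i)(R_m − R̄_m) = 72.5300  ⇒  Cov = 72.5300 / 5 = 14.5060
Σ(R_m − R̄_m)² = 226.6283  ⇒  Var(R_m) = 226.6283 / 5 = 45.3257
β = Cov / Var(R_m) = 14.5060 / 45.3257 = 0.3200
MRP = 8.55% − 4.08% = 4.47%
E(R) = R_f + β × MRP = 4.08% + 0.3200 × 4.47% = 5.51%

5.51%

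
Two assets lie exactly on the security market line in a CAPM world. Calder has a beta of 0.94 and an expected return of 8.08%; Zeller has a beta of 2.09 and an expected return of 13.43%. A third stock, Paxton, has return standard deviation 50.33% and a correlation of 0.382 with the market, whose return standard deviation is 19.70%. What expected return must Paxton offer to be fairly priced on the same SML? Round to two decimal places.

8.25%

MRP = (13.43% − 8.08%) / (2.09 − 0.94) = 4.6522%
R_f = 8.08% − 0.94 × 4.6522% = 3.7069%
β_Paxton = ρ·σ_i/σ_m = 0.382 × 50.33 / 19.70 = 0.9759
E(R_Paxton) = R_f + β × MRP = 3.7069% + 0.9759 × 4.6522% = 8.25%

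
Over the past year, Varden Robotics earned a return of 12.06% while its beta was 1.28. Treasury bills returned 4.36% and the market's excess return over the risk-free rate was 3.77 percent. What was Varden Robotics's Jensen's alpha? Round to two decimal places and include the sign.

+2.87%

CAPM benchmark = R_f + β(R_m − R_f) = 4.36% + 1.28 × 3.77% = 9.1856%
α = actual − benchmark = 12.06% − 9.1856% = +2.87%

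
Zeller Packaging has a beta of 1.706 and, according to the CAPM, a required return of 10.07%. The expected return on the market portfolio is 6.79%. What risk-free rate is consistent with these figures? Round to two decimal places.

2.14%

E(R) = R_f + β(E(R_m) − R_f) = R_f(1 − β) + β·E(R_m)
10.07% = R_f × (1 − 1.706) + 1.706 × 6.79%
10.07% = R_f × -0.706 + 11.58374%
R_f = (10.07% − 11.58374%) / -0.706 = 2.14%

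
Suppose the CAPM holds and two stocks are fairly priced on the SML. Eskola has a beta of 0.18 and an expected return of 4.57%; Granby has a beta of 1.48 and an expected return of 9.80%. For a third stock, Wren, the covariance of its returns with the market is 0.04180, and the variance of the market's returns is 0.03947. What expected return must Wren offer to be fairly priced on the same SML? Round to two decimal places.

8.11%

MRP = (9.80% − 4.57%) / (1.48 − 0.18) = 4.0231%
R_f = 4.57% − 0.18 × 4.0231% = 3.8458%
β_Wren = Cov / Var(R_m) = 0.04180 / 0.03947 = 1.0590
E(R_Wren) = R_f + β × MRP = 3.8458% + 1.0590 × 4.0231% = 8.11%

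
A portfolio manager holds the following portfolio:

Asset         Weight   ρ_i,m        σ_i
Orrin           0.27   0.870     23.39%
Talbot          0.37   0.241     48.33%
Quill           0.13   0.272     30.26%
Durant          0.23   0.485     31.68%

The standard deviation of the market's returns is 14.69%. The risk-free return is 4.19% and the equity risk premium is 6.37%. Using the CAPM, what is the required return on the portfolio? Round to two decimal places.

10.44%

β_Orrin = 0.870 × 23.39% / 14.69% = 1.3852
β_Talbot = 0.241 × 48.33% / 14.69% = 0.7929
β_Quill = 0.272 × 30.26% / 14.69% = 0.5603
β_Durant = 0.485 × 31.68% / 14.69% = 1.0459
β_P = Σ w_i β_i = 0.27×1.3852 + 0.37×0.7929 + 0.13×0.5603 + 0.23×1.0459 = 0.9808
E(R_P) = R_f + β_P × MRP = 4.19% + 0.9808 × 6.37% = 10.44%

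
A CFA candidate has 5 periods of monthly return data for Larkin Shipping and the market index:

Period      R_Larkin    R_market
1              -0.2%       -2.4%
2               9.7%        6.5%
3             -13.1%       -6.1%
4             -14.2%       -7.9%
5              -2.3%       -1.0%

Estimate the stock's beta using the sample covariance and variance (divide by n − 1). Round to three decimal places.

1.715

Mean R_i = (-0.2 + 9.7 − 13.1 − 14.2 − 2.3) / 5 = -4.0200%
Mean R_m = (-2.4 + 6.5 − 6.1 − 7.9 − 1.0) / 5 = -2.1800%
Σ(R_i − R̄_i)(R_m − R̄_m) = 214.1020  ⇒  Cov = 214.1020 / 4 = 53.5255
Σ(R_m − R̄_m)² = 124.8680  ⇒  Var(R_m) = 124.8680 / 4 = 31.2170
β = Cov / Var(R_m) = 53.5255 / 31.2170 = 1.7146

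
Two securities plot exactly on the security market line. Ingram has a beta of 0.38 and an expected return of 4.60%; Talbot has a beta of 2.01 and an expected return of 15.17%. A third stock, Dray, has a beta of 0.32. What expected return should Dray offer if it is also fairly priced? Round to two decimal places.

4.21%

MRP (SML slope) = (15.17% − 4.60%) / (2.01 − 0.38) = 10.57% / 1.63 = 6.4847%
R_f (intercept) = 4.60% − 0.38 × 6.4847% = 2.1358%
E(R_Dray) = R_f + β × MRP = 2.1358% + 0.32 × 6.4847% = 4.21%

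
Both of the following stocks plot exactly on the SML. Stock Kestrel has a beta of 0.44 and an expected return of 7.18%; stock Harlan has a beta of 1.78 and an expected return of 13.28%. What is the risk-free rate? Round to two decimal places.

5.18%

Both satisfy E(R) = R_f + β·MRP, so the slope of the SML is
MRP = (13.28% − 7.18%) / (1.78 − 0.44) = 6.10% / 1.34 = 4.5522%
R_f = E(R_Kestrel) − β_Kestrel·MRP = 7.18% − 0.44 × 4.5522% = 5.1770%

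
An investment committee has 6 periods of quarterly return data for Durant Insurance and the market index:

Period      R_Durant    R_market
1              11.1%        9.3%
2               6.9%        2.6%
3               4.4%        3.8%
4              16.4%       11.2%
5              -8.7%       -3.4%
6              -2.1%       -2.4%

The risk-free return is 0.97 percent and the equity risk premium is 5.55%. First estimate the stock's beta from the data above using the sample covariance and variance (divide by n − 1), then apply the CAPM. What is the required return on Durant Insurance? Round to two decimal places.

Mean R_i = (11.1 + 6.9 + 4.4 + 16.4 − 8.7 − 2.1) / 6 = 4.6667%
Mean R_m = (9.3 + 2.6 + 3.8 + 11.2 − 3.4 − 2.4) / 6 = 3.5167%
Σ(R_i − R̄_i)(R_m − R̄_m) = 257.7233  ⇒  Cov = 257.7233 / 5 = 51.5447
Σ(R_m − R̄_m)² = 176.2483  ⇒  Var(R_m) = 176.2483 / 5 = 35.2497
β = Cov / Var(R_m) = 51.5447 / 35.2497 = 1.4623
E(R) = R_f + β × MRP = 0.97% + 1.4623 × 5.55% = 9.09%

9.09%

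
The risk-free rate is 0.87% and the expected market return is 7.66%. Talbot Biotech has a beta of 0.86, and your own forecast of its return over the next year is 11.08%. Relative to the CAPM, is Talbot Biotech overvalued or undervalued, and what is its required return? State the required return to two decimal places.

Undervalued; required return 6.71%

MRP = 7.66% − 0.87% = 6.79%
Required return = R_f + β·MRP = 0.87% + 0.86 × 6.79% = 6.71%
Forecast 11.08% > required 6.71% → the stock plots above the SML → undervalued.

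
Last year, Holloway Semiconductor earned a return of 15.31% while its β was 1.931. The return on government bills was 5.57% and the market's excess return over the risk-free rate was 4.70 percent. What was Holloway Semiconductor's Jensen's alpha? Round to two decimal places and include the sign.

CAPM benchmark = R_f + β(R_m − R_f) = 5.57% + 1.931 × 4.70% = 14.64570%
α = actual − benchmark = 15.31% − 14.64570% = +0.66%

+0.66%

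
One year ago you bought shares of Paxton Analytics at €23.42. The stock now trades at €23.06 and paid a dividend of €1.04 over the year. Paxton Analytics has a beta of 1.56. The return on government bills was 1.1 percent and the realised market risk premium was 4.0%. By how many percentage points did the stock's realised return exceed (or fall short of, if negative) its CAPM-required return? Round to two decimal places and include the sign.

Realised HPR = (P1 + D1 − P0) / P0 = (23.06 + 1.04 − 23.42) / 23.42 = 0.68 / 23.42 = 2.9035%
CAPM required = R_f + β·MRP = 1.1% + 1.56 × 4.0% = 7.3400%
α = realised − required = 2.9035% − 7.3400% = -4.44%

-4.44%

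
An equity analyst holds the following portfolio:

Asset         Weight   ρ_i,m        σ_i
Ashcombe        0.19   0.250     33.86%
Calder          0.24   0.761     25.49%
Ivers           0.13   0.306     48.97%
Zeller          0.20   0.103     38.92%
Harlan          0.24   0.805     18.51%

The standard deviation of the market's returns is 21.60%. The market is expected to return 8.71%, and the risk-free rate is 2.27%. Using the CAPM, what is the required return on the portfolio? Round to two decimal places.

6.02%

β_Ashcombe = 0.250 × 33.86% / 21.60% = 0.3919
β_Calder = 0.761 × 25.49% / 21.60% = 0.8981
β_Ivers = 0.306 × 48.97% / 21.60% = 0.6937
β_Zeller = 0.103 × 38.92% / 21.60% = 0.1856
β_Harlan = 0.805 × 18.51% / 21.60% = 0.6898
β_P = Σ w_i β_i = 0.19×0.3919 + 0.24×0.8981 + 0.13×0.6937 + 0.20×0.1856 + 0.24×0.6898 = 0.5829
MRP = 8.71% − 2.27% = 6.44%
E(R_P) = R_f + β_P × MRP = 2.27% + 0.5829 × 6.44% = 6.02%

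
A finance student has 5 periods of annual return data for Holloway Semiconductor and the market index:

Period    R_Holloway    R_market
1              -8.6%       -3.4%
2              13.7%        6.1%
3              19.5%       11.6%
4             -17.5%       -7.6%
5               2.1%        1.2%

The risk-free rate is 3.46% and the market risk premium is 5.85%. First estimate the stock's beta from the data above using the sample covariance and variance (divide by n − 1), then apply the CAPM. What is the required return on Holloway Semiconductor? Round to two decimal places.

Mean R_i = (-8.6 + 13.7 + 19.5 − 17.5 + 2.1) / 5 = 1.8400%
Mean R_m = (-3.4 + 6.1 + 11.6 − 7.6 + 1.2) / 5 = 1.5800%
Σ(R_i − R̄_i)(R_m − R̄_m) = 459.9940  ⇒  Cov = 459.9940 / 4 = 114.9985
Σ(R_m − R̄_m)² = 230.0480  ⇒  Var(R_m) = 230.0480 / 4 = 57.5120
β = Cov / Var(R_m) = 114.9985 / 57.5120 = 1.9996
E(R) = R_f + β × MRP = 3.46% + 1.9996 × 5.85% = 15.16%

15.16%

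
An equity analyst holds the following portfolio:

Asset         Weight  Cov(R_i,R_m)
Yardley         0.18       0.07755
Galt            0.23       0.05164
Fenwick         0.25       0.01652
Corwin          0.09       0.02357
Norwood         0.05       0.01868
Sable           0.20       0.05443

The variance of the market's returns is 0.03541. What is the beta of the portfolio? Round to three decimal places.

1.240

β_Yardley = 0.07755 / 0.03541 = 2.1901
β_Galt = 0.05164 / 0.03541 = 1.4583
β_Fenwick = 0.01652 / 0.03541 = 0.4665
β_Corwin = 0.02357 / 0.03541 = 0.6656
β_Norwood = 0.01868 / 0.03541 = 0.5275
β_Sable = 0.05443 / 0.03541 = 1.5371
β_P = Σ w_i β_i = 0.18×2.1901 + 0.23×1.4583 + 0.25×0.4665 + 0.09×0.6656 + 0.05×0.5275 + 0.20×1.5371 = 1.2400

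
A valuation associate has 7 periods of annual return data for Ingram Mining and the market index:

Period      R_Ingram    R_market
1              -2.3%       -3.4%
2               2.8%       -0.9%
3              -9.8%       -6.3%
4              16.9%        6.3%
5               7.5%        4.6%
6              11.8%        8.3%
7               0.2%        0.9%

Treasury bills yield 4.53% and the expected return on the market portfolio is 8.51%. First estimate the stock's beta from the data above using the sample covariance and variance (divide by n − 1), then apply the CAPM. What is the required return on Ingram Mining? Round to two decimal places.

10.85%

Mean R_i = (-2.3 + 2.8 − 9.8 + 16.9 + 7.5 + 11.8 + 0.2) / 7 = 3.8714%
Mean R_m = (-3.4 − 0.9 − 6.3 + 6.3 + 4.6 + 8.3 + 0.9) / 7 = 1.3571%
Σ(R_i − R̄_i)(R_m − R̄_m) = 269.3514  ⇒  Cov = 269.3514 / 6 = 44.8919
Σ(R_m − R̄_m)² = 169.7171  ⇒  Var(R_m) = 169.7171 / 6 = 28.2862
β = Cov / Var(R_m) = 44.8919 / 28.2862 = 1.5871
MRP = 8.51% − 4.53% = 3.98%
E(R) = R_f + β × MRP = 4.53% + 1.5871 × 3.98% = 10.85%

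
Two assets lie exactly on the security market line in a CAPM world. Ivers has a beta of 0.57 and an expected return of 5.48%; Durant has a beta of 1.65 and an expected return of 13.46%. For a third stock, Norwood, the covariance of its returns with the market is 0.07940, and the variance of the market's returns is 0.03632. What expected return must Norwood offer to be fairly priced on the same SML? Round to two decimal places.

MRP = (13.46% − 5.48%) / (1.65 − 0.57) = 7.3889%
R_f = 5.48% − 0.57 × 7.3889% = 1.2683%
β_Norwood = Cov / Var(R_m) = 0.07940 / 0.03632 = 2.1861
E(R_Norwood) = R_f + β × MRP = 1.2683% + 2.1861 × 7.3889% = 17.42%

17.42%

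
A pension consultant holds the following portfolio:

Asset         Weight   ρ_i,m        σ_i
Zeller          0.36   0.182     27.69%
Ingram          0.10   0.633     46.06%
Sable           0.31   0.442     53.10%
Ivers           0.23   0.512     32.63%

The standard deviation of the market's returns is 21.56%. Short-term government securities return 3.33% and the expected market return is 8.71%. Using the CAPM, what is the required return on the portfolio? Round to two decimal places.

β_Zeller = 0.182 × 27.69% / 21.56% = 0.2337
β_Ingram = 0.633 × 46.06% / 21.56% = 1.3523
β_Sable = 0.442 × 53.10% / 21.56% = 1.0886
β_Ivers = 0.512 × 32.63% / 21.56% = 0.7749
β_P = Σ w_i β_i = 0.36×0.2337 + 0.10×1.3523 + 0.31×1.0886 + 0.23×0.7749 = 0.7351
MRP = 8.71% − 3.33% = 5.38%
E(R_P) = R_f + β_P × MRP = 3.33% + 0.7351 × 5.38% = 7.28%

7.28%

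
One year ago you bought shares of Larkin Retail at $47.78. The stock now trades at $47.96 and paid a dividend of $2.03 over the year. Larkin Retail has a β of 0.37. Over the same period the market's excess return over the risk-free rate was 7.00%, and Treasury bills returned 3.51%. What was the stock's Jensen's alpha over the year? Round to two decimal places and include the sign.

-1.47%

Realised HPR = (P1 + D1 − P0) / P0 = (47.96 + 2.03 − 47.78) / 47.78 = 2.21 / 47.78 = 4.6254%
CAPM required = R_f + β·MRP = 3.51% + 0.37 × 7.00% = 6.1000%
α = realised − required = 4.6254% − 6.1000% = -1.47%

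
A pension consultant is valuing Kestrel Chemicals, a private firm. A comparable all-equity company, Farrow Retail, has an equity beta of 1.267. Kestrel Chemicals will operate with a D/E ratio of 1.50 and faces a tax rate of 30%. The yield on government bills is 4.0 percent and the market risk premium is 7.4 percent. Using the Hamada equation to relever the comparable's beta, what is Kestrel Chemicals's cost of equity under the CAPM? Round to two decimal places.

β_L = β_U × [1 + (1 − t)(D/E)] = 1.267 × [1 + (1 − 0.30) × 1.50]
    = 1.267 × [1 + 0.70 × 1.50] = 1.267 × 2.0500 = 2.5974
E(R) = R_f + β_L × MRP = 4.0% + 2.5974 × 7.4% = 23.22%

23.22%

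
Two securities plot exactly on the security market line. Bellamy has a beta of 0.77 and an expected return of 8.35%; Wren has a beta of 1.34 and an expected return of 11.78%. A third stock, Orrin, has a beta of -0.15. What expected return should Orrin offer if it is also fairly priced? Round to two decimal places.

MRP (SML slope) = (11.78% − 8.35%) / (1.34 − 0.77) = 3.43% / 0.57 = 6.0175%
R_f (intercept) = 8.35% − 0.77 × 6.0175% = 3.7165%
E(R_Orrin) = R_f + β × MRP = 3.7165% + -0.15 × 6.0175% = 2.81%

2.81%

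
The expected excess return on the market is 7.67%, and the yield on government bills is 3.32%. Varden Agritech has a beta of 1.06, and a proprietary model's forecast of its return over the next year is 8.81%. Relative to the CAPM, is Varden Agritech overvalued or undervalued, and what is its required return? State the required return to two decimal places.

Required return = R_f + β·MRP = 3.32% + 1.06 × 7.67% = 11.45%
Forecast 8.81% < required 11.45% → the stock plots below the SML → overvalued.

Overvalued; required return 11.45%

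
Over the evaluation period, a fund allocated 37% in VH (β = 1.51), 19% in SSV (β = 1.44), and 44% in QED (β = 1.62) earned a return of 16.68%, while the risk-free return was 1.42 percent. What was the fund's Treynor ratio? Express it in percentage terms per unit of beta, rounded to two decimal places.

β_P = 0.37×1.51 + 0.19×1.44 + 0.44×1.62 = 1.5451
Treynor = (R_P − R_f) / β_P = (16.68% − 1.42%) / 1.5451 = 15.26% / 1.5451 = 9.88%

9.88%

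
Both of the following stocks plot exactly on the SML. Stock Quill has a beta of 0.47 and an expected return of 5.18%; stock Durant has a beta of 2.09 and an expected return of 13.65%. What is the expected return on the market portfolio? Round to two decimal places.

7.95%

Both satisfy E(R) = R_f + β·MRP, so the slope of the SML is
MRP = (13.65% − 5.18%) / (2.09 − 0.47) = 8.47% / 1.62 = 5.2284%
R_f = E(R_Quill) − β_Quill·MRP = 5.18% − 0.47 × 5.2284% = 2.7227%
E(R_m) = R_f + MRP = 2.7227% + 5.2284% = 7.95%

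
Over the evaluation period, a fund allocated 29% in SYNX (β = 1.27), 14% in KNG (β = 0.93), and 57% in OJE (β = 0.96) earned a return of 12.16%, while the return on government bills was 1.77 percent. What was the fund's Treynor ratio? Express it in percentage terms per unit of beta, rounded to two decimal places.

β_P = 0.29×1.27 + 0.14×0.93 + 0.57×0.96 = 1.0457
Treynor = (R_P − R_f) / β_P = (12.16% − 1.77%) / 1.0457 = 10.39% / 1.0457 = 9.94%

9.94%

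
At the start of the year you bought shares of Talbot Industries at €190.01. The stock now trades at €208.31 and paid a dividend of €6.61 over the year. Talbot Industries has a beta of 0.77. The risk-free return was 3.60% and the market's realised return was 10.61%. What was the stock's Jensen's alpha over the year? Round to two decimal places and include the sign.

+4.11%

Realised HPR = (P1 + D1 − P0) / P0 = (208.31 + 6.61 − 190.01) / 190.01 = 24.91 / 190.01 = 13.1098%
MRP = 10.61% − 3.60% = 7.01%
CAPM required = R_f + β·MRP = 3.60% + 0.77 × 7.01% = 8.9977%
α = realised − required = 13.1098% − 8.9977% = +4.11%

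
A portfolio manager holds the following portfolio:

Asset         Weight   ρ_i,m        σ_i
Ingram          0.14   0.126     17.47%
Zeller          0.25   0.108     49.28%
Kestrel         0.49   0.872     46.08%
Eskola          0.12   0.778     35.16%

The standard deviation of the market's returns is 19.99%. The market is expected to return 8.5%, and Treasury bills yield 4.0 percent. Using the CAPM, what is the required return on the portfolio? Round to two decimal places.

9.54%

β_Ingram = 0.126 × 17.47% / 19.99% = 0.1101
β_Zeller = 0.108 × 49.28% / 19.99% = 0.2662
β_Kestrel = 0.872 × 46.08% / 19.99% = 2.0101
β_Eskola = 0.778 × 35.16% / 19.99% = 1.3684
β_P = Σ w_i β_i = 0.14×0.1101 + 0.25×0.2662 + 0.49×2.0101 + 0.12×1.3684 = 1.2311
MRP = 8.5% − 4.0% = 4.50%
E(R_P) = R_f + β_P × MRP = 4.0% + 1.2311 × 4.5% = 9.54%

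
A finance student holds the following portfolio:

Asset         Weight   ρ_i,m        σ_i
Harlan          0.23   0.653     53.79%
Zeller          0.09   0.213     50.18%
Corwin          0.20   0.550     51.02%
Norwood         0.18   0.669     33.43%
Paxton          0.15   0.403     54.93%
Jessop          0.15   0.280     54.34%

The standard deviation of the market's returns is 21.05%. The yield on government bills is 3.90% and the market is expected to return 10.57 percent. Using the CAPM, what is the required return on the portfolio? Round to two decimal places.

β_Harlan = 0.653 × 53.79% / 21.05% = 1.6686
β_Zeller = 0.213 × 50.18% / 21.05% = 0.5078
β_Corwin = 0.550 × 51.02% / 21.05% = 1.3331
β_Norwood = 0.669 × 33.43% / 21.05% = 1.0625
β_Paxton = 0.403 × 54.93% / 21.05% = 1.0516
β_Jessop = 0.280 × 54.34% / 21.05% = 0.7228
β_P = Σ w_i β_i = 0.23×1.6686 + 0.09×0.5078 + 0.20×1.3331 + 0.18×1.0625 + 0.15×1.0516 + 0.15×0.7228 = 1.1535
MRP = 10.57% − 3.90% = 6.67%
E(R_P) = R_f + β_P × MRP = 3.90% + 1.1535 × 6.67% = 11.59%

11.59%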